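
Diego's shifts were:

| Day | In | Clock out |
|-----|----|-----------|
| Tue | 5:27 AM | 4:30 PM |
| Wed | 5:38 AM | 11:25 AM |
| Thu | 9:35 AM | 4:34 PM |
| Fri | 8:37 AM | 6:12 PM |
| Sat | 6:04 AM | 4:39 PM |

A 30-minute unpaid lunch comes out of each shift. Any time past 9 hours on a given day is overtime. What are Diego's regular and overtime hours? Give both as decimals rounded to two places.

Tue: 5:27 AM–4:30 PM = 11 h 3 min; less 30 min break → 10 h 33 min
Wed: 5:38 AM–11:25 AM = 5 h 47 min; less 30 min break → 5 h 17 min
Thu: 9:35 AM–4:34 PM = 6 h 59 min; less 30 min break → 6 h 29 min
Fri: 8:37 AM–6:12 PM = 9 h 35 min; less 30 min break → 9 h 5 min
Sat: 6:04 AM–4:39 PM = 10 h 35 min; less 30 min break → 10 h 5 min
Tue reg 9 h 0 min / OT 1 h 33 min; Wed reg 5 h 17 min / OT 0 h 0 min; Thu reg 6 h 29 min / OT 0 h 0 min; Fri reg 9 h 0 min / OT 0 h 5 min; Sat reg 9 h 0 min / OT 1 h 5 min.
Totals: regular 38 h 46 min, overtime 2 h 43 min.

Regular 38.77 hours, overtime 2.72 hours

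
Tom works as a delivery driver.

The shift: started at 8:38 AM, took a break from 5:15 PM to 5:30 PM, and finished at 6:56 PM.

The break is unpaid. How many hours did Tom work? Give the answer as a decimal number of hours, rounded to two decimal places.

10.05 hours

The shift: 8:38 AM–6:56 PM = 10 h 18 min; less 15 min break → 10 h 3 min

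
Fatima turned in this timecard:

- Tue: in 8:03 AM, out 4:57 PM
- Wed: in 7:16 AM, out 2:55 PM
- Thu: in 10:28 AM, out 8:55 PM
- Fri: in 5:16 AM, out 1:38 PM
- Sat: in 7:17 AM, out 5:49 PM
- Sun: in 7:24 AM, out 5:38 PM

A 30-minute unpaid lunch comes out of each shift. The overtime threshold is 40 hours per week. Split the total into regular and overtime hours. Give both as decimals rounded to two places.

Tue: 8:03 AM–4:57 PM = 8 h 54 min; less 30 min break → 8 h 24 min
Wed: 7:16 AM–2:55 PM = 7 h 39 min; less 30 min break → 7 h 9 min
Thu: 10:28 AM–8:55 PM = 10 h 27 min; less 30 min break → 9 h 57 min
Fri: 5:16 AM–1:38 PM = 8 h 22 min; less 30 min break → 7 h 52 min
Sat: 7:17 AM–5:49 PM = 10 h 32 min; less 30 min break → 10 h 2 min
Sun: 7:24 AM–5:38 PM = 10 h 14 min; less 30 min break → 9 h 44 min
Total worked: 53 h 8 min = 53.13 h.
Threshold 40 h → overtime 13 h 8 min, regular 40 h 0 min.

Regular 40.00 hours, overtime 13.13 hours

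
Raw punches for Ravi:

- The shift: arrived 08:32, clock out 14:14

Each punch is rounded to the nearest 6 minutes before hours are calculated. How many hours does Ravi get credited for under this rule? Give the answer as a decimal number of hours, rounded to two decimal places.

The shift: in 08:32→08:30, out 14:14→14:12; 5 h 42 min

5.70 hours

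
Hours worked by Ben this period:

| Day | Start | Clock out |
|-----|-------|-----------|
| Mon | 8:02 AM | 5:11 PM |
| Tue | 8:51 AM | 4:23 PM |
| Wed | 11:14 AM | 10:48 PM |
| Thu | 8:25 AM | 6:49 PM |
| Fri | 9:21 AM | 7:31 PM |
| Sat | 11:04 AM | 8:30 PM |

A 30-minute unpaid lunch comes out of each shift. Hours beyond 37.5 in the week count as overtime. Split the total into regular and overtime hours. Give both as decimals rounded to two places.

Regular 37.50 hours, overtime 17.75 hours

Mon: 8:02 AM–5:11 PM = 9 h 9 min; less 30 min break → 8 h 39 min
Tue: 8:51 AM–4:23 PM = 7 h 32 min; less 30 min break → 7 h 2 min
Wed: 11:14 AM–10:48 PM = 11 h 34 min; less 30 min break → 11 h 4 min
Thu: 8:25 AM–6:49 PM = 10 h 24 min; less 30 min break → 9 h 54 min
Fri: 9:21 AM–7:31 PM = 10 h 10 min; less 30 min break → 9 h 40 min
Sat: 11:04 AM–8:30 PM = 9 h 26 min; less 30 min break → 8 h 56 min
Total worked: 55 h 15 min = 55.25 h.
Threshold 37.5 h → overtime 17 h 45 min, regular 37 h 30 min.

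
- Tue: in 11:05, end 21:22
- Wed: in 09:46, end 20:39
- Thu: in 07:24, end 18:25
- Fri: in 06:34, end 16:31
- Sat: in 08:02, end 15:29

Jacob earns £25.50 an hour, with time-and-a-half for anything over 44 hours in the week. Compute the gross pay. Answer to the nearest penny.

£1335.56

Tue: 11:05–21:22 = 10 h 17 min
Wed: 09:46–20:39 = 10 h 53 min
Thu: 07:24–18:25 = 11 h 1 min
Fri: 06:34–16:31 = 9 h 57 min
Sat: 08:02–15:29 = 7 h 27 min
Total worked: 49 h 35 min = 2975 min.
Regular 44 h 0 min = 2640 min at £25.50/h; overtime 5 h 35 min = 335 min at £38.25/h.
Pay = (2640 × £25.50 + 335 × £38.25) ÷ 60 = £1335.56.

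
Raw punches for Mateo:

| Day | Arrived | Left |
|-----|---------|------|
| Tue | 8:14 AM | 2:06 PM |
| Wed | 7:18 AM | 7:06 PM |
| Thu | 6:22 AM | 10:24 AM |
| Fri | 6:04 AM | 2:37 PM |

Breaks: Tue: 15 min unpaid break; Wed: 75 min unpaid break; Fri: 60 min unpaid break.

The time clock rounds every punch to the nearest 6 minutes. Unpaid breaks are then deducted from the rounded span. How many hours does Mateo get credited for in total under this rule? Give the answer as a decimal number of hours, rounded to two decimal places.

27.70 hours

Tue: in 8:14 AM→8:12 AM, out 2:06 PM→2:06 PM; 5 h 54 min − 15 min = 5 h 39 min
Wed: in 7:18 AM→7:18 AM, out 7:06 PM→7:06 PM; 11 h 48 min − 75 min = 10 h 33 min
Thu: in 6:22 AM→6:24 AM, out 10:24 AM→10:24 AM; 4 h 0 min
Fri: in 6:04 AM→6:06 AM, out 2:37 PM→2:36 PM; 8 h 30 min − 60 min = 7 h 30 min
Total credited: 27 h 42 min.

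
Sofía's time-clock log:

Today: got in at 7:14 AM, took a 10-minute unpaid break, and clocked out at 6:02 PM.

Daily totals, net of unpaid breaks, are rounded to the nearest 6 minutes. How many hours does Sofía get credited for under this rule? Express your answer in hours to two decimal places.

10.60 hours

Today: 7:14 AM–6:02 PM = 10 h 48 min − 10 min = 10 h 38 min → rounds to 10 h 36 min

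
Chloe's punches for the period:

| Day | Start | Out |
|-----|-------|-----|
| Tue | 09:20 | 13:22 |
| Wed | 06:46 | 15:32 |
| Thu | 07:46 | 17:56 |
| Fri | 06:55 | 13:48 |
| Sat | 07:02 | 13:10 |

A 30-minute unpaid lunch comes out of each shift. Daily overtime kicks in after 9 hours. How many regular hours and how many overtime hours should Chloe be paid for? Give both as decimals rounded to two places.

Tue: 09:20–13:22 = 4 h 2 min; less 30 min break → 3 h 32 min
Wed: 06:46–15:32 = 8 h 46 min; less 30 min break → 8 h 16 min
Thu: 07:46–17:56 = 10 h 10 min; less 30 min break → 9 h 40 min
Fri: 06:55–13:48 = 6 h 53 min; less 30 min break → 6 h 23 min
Sat: 07:02–13:10 = 6 h 8 min; less 30 min break → 5 h 38 min
Tue reg 3 h 32 min / OT 0 h 0 min; Wed reg 8 h 16 min / OT 0 h 0 min; Thu reg 9 h 0 min / OT 0 h 40 min; Fri reg 6 h 23 min / OT 0 h 0 min; Sat reg 5 h 38 min / OT 0 h 0 min.
Totals: regular 32 h 49 min, overtime 0 h 40 min.

Regular 32.82 hours, overtime 0.67 hours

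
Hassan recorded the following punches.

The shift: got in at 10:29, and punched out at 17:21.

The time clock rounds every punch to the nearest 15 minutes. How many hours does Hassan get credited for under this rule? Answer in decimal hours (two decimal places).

The shift: in 10:29→10:30, out 17:21→17:15; 6 h 45 min

6.75 hours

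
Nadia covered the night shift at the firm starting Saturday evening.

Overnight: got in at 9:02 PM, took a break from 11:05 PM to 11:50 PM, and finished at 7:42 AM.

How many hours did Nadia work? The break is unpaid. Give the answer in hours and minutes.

Overnight: 9:02 PM → midnight = 2 h 58 min; midnight → 7:42 AM = 7 h 42 min; span 10 h 40 min; less 45 min break → 9 h 55 min

9 h 55 min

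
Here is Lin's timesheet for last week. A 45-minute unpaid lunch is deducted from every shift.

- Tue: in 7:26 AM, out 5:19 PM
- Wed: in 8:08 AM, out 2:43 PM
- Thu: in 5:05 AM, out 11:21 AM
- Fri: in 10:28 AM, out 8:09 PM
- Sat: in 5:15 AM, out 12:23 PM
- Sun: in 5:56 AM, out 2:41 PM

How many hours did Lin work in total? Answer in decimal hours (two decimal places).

43.80 hours

Tue: 7:26 AM–5:19 PM = 9 h 53 min; less 45 min break → 9 h 8 min
Wed: 8:08 AM–2:43 PM = 6 h 35 min; less 45 min break → 5 h 50 min
Thu: 5:05 AM–11:21 AM = 6 h 16 min; less 45 min break → 5 h 31 min
Fri: 10:28 AM–8:09 PM = 9 h 41 min; less 45 min break → 8 h 56 min
Sat: 5:15 AM–12:23 PM = 7 h 8 min; less 45 min break → 6 h 23 min
Sun: 5:56 AM–2:41 PM = 8 h 45 min; less 45 min break → 8 h 0 min
Total: 9 h 8 min + 5 h 50 min + 5 h 31 min + 8 h 56 min + 6 h 23 min + 8 h 0 min = 43 h 48 min.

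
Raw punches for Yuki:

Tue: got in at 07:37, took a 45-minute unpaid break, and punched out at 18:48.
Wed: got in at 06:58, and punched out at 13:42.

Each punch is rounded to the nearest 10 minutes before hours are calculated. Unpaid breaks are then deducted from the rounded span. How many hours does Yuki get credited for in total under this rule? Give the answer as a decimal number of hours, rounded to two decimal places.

17.08 hours

Tue: in 07:37→07:40, out 18:48→18:50; 11 h 10 min − 45 min = 10 h 25 min
Wed: in 06:58→07:00, out 13:42→13:40; 6 h 40 min
Total credited: 17 h 5 min.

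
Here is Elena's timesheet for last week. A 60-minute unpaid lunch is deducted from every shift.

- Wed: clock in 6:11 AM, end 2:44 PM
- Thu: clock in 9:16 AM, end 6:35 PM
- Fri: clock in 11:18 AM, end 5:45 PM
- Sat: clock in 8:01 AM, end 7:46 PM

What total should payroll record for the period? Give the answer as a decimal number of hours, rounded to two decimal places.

Wed: 6:11 AM–2:44 PM = 8 h 33 min; less 60 min break → 7 h 33 min
Thu: 9:16 AM–6:35 PM = 9 h 19 min; less 60 min break → 8 h 19 min
Fri: 11:18 AM–5:45 PM = 6 h 27 min; less 60 min break → 5 h 27 min
Sat: 8:01 AM–7:46 PM = 11 h 45 min; less 60 min break → 10 h 45 min
Total: 7 h 33 min + 8 h 19 min + 5 h 27 min + 10 h 45 min = 32 h 4 min.

32.07 hours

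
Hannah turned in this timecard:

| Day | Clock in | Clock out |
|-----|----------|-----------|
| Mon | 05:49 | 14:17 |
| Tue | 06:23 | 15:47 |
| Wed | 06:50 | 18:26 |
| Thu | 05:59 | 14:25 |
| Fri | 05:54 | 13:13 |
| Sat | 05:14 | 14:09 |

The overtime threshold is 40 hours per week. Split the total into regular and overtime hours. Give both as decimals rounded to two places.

Regular 40.00 hours, overtime 14.13 hours

Mon: 05:49–14:17 = 8 h 28 min
Tue: 06:23–15:47 = 9 h 24 min
Wed: 06:50–18:26 = 11 h 36 min
Thu: 05:59–14:25 = 8 h 26 min
Fri: 05:54–13:13 = 7 h 19 min
Sat: 05:14–14:09 = 8 h 55 min
Total worked: 54 h 8 min = 54.13 h.
Threshold 40 h → overtime 14 h 8 min, regular 40 h 0 min.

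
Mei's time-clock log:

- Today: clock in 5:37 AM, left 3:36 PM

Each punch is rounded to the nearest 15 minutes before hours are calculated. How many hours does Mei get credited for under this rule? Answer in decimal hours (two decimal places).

Today: in 5:37 AM→5:30 AM, out 3:36 PM→3:30 PM; 10 h 0 min

10.00 hours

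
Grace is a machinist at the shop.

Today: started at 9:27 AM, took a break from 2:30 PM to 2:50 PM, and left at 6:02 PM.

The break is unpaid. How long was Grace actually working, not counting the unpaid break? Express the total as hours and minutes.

Today: 9:27 AM–6:02 PM = 8 h 35 min; less 20 min break → 8 h 15 min

8 h 15 min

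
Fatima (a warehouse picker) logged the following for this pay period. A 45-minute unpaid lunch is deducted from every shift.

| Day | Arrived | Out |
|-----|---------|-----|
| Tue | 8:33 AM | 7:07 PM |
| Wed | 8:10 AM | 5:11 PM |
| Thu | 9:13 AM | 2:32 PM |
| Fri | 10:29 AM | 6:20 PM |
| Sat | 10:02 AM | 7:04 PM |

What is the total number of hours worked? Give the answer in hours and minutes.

38 h 2 min

Tue: 8:33 AM–7:07 PM = 10 h 34 min; less 45 min break → 9 h 49 min
Wed: 8:10 AM–5:11 PM = 9 h 1 min; less 45 min break → 8 h 16 min
Thu: 9:13 AM–2:32 PM = 5 h 19 min; less 45 min break → 4 h 34 min
Fri: 10:29 AM–6:20 PM = 7 h 51 min; less 45 min break → 7 h 6 min
Sat: 10:02 AM–7:04 PM = 9 h 2 min; less 45 min break → 8 h 17 min
Total: 9 h 49 min + 8 h 16 min + 4 h 34 min + 7 h 6 min + 8 h 17 min = 38 h 2 min.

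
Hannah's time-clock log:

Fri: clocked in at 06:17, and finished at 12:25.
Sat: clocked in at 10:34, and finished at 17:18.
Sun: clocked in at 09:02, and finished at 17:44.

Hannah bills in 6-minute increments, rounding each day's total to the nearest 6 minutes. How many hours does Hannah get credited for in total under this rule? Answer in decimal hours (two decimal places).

Fri: 06:17–12:25 = 6 h 8 min → rounds to 6 h 6 min
Sat: 10:34–17:18 = 6 h 44 min → rounds to 6 h 42 min
Sun: 09:02–17:44 = 8 h 42 min → rounds to 8 h 42 min
Total credited: 21 h 30 min.

21.50 hours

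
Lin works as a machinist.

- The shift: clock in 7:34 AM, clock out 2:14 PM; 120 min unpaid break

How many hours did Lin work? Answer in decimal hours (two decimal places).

The shift: 7:34 AM–2:14 PM = 6 h 40 min; less 120 min break → 4 h 40 min

4.67 hours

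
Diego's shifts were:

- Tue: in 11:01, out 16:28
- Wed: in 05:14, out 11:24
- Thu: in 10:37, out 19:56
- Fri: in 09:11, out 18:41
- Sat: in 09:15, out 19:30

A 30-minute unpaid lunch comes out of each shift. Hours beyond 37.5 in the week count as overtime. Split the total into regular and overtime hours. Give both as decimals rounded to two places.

Regular 37.50 hours, overtime 0.68 hours

Tue: 11:01–16:28 = 5 h 27 min; less 30 min break → 4 h 57 min
Wed: 05:14–11:24 = 6 h 10 min; less 30 min break → 5 h 40 min
Thu: 10:37–19:56 = 9 h 19 min; less 30 min break → 8 h 49 min
Fri: 09:11–18:41 = 9 h 30 min; less 30 min break → 9 h 0 min
Sat: 09:15–19:30 = 10 h 15 min; less 30 min break → 9 h 45 min
Total worked: 38 h 11 min = 38.18 h.
Threshold 37.5 h → overtime 0 h 41 min, regular 37 h 30 min.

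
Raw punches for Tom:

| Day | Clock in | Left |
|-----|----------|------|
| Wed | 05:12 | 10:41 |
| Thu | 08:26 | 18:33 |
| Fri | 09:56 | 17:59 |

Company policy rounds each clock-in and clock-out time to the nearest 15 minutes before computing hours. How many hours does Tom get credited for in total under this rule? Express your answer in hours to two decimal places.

Wed: in 05:12→05:15, out 10:41→10:45; 5 h 30 min
Thu: in 08:26→08:30, out 18:33→18:30; 10 h 0 min
Fri: in 09:56→10:00, out 17:59→18:00; 8 h 0 min
Total credited: 23 h 30 min.

23.50 hours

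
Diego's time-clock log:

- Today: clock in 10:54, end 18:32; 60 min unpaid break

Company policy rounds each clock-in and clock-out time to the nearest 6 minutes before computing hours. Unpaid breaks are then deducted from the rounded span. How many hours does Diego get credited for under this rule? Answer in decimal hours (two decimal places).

Today: in 10:54→10:54, out 18:32→18:30; 7 h 36 min − 60 min = 6 h 36 min

6.60 hours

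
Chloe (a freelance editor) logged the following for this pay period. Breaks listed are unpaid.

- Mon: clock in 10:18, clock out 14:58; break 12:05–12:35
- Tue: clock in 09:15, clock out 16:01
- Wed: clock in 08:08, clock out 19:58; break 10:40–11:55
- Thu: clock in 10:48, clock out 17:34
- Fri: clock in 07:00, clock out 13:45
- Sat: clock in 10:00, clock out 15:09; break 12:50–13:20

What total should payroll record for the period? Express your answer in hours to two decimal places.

39.68 hours

Mon: 10:18–14:58 = 4 h 40 min; less 30 min break → 4 h 10 min
Tue: 09:15–16:01 = 6 h 46 min
Wed: 08:08–19:58 = 11 h 50 min; less 75 min break → 10 h 35 min
Thu: 10:48–17:34 = 6 h 46 min
Fri: 07:00–13:45 = 6 h 45 min
Sat: 10:00–15:09 = 5 h 9 min; less 30 min break → 4 h 39 min
Total: 4 h 10 min + 6 h 46 min + 10 h 35 min + 6 h 46 min + 6 h 45 min + 4 h 39 min = 39 h 41 min.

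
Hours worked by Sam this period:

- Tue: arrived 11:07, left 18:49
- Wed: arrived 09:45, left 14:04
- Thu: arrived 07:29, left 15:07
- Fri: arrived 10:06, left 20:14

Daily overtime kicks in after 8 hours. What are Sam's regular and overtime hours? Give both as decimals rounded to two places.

Regular 27.65 hours, overtime 2.13 hours

Tue: 11:07–18:49 = 7 h 42 min
Wed: 09:45–14:04 = 4 h 19 min
Thu: 07:29–15:07 = 7 h 38 min
Fri: 10:06–20:14 = 10 h 8 min
Tue reg 7 h 42 min / OT 0 h 0 min; Wed reg 4 h 19 min / OT 0 h 0 min; Thu reg 7 h 38 min / OT 0 h 0 min; Fri reg 8 h 0 min / OT 2 h 8 min.
Totals: regular 27 h 39 min, overtime 2 h 8 min.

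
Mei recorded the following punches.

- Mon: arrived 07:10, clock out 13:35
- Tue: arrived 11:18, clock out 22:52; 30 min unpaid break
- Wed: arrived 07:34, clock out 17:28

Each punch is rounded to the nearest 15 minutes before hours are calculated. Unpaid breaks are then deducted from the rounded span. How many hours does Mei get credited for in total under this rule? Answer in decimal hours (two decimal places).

Mon: in 07:10→07:15, out 13:35→13:30; 6 h 15 min
Tue: in 11:18→11:15, out 22:52→22:45; 11 h 30 min − 30 min = 11 h 0 min
Wed: in 07:34→07:30, out 17:28→17:30; 10 h 0 min
Total credited: 27 h 15 min.

27.25 hours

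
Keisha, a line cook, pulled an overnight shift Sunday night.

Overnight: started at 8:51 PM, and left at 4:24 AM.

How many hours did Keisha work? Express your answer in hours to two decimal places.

7.55 hours

Overnight: 8:51 PM → midnight = 3 h 9 min; midnight → 4:24 AM = 4 h 24 min; span 7 h 33 min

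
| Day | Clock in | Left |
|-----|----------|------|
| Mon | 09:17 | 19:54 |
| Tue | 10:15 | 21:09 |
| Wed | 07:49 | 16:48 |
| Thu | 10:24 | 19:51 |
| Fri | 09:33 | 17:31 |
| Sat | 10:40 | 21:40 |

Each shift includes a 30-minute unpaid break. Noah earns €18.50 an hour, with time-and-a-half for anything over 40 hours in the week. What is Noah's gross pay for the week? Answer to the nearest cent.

€1181.69

Mon: 09:17–19:54 = 10 h 37 min; less 30 min break → 10 h 7 min
Tue: 10:15–21:09 = 10 h 54 min; less 30 min break → 10 h 24 min
Wed: 07:49–16:48 = 8 h 59 min; less 30 min break → 8 h 29 min
Thu: 10:24–19:51 = 9 h 27 min; less 30 min break → 8 h 57 min
Fri: 09:33–17:31 = 7 h 58 min; less 30 min break → 7 h 28 min
Sat: 10:40–21:40 = 11 h 0 min; less 30 min break → 10 h 30 min
Total worked: 55 h 55 min = 3355 min.
Regular 40 h 0 min = 2400 min at €18.50/h; overtime 15 h 55 min = 955 min at €27.75/h.
Pay = (2400 × €18.50 + 955 × €27.75) ÷ 60 = €1181.69.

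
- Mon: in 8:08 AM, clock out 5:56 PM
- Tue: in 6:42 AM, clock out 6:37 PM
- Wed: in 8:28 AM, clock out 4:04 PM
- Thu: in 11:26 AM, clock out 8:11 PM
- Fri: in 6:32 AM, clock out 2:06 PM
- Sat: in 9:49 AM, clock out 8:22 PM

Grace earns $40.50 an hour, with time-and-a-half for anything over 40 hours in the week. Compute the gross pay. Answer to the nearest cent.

$2603.14

Mon: 8:08 AM–5:56 PM = 9 h 48 min
Tue: 6:42 AM–6:37 PM = 11 h 55 min
Wed: 8:28 AM–4:04 PM = 7 h 36 min
Thu: 11:26 AM–8:11 PM = 8 h 45 min
Fri: 6:32 AM–2:06 PM = 7 h 34 min
Sat: 9:49 AM–8:22 PM = 10 h 33 min
Total worked: 56 h 11 min = 3371 min.
Regular 40 h 0 min = 2400 min at $40.50/h; overtime 16 h 11 min = 971 min at $60.75/h.
Pay = (2400 × $40.50 + 971 × $60.75) ÷ 60 = $2603.14.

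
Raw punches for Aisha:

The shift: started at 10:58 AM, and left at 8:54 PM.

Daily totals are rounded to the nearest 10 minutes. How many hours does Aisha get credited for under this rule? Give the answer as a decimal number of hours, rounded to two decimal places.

10.00 hours

The shift: 10:58 AM–8:54 PM = 9 h 56 min → rounds to 10 h 0 min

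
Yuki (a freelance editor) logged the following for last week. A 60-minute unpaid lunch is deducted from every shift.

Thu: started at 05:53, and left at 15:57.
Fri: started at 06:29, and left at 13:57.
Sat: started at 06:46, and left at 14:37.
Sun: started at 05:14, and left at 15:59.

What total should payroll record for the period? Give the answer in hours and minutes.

Thu: 05:53–15:57 = 10 h 4 min; less 60 min break → 9 h 4 min
Fri: 06:29–13:57 = 7 h 28 min; less 60 min break → 6 h 28 min
Sat: 06:46–14:37 = 7 h 51 min; less 60 min break → 6 h 51 min
Sun: 05:14–15:59 = 10 h 45 min; less 60 min break → 9 h 45 min
Total: 9 h 4 min + 6 h 28 min + 6 h 51 min + 9 h 45 min = 32 h 8 min.

32 h 8 min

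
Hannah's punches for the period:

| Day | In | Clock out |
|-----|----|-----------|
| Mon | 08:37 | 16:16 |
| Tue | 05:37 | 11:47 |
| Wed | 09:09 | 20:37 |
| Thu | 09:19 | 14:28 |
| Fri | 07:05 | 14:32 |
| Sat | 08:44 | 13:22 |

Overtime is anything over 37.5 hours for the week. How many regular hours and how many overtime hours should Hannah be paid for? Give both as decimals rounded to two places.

Mon: 08:37–16:16 = 7 h 39 min
Tue: 05:37–11:47 = 6 h 10 min
Wed: 09:09–20:37 = 11 h 28 min
Thu: 09:19–14:28 = 5 h 9 min
Fri: 07:05–14:32 = 7 h 27 min
Sat: 08:44–13:22 = 4 h 38 min
Total worked: 42 h 31 min = 42.52 h.
Threshold 37.5 h → overtime 5 h 1 min, regular 37 h 30 min.

Regular 37.50 hours, overtime 5.02 hours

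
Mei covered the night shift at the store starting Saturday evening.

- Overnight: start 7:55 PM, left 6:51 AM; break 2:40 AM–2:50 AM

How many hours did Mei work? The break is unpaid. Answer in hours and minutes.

Overnight: 7:55 PM → midnight = 4 h 5 min; midnight → 6:51 AM = 6 h 51 min; span 10 h 56 min; less 10 min break → 10 h 46 min

10 h 46 min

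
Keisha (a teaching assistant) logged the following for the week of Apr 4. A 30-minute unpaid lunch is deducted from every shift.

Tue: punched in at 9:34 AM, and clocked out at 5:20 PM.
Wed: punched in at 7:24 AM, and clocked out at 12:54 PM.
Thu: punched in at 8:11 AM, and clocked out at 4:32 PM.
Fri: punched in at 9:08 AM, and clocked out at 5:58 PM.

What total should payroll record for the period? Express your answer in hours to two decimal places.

Tue: 9:34 AM–5:20 PM = 7 h 46 min; less 30 min break → 7 h 16 min
Wed: 7:24 AM–12:54 PM = 5 h 30 min; less 30 min break → 5 h 0 min
Thu: 8:11 AM–4:32 PM = 8 h 21 min; less 30 min break → 7 h 51 min
Fri: 9:08 AM–5:58 PM = 8 h 50 min; less 30 min break → 8 h 20 min
Total: 7 h 16 min + 5 h 0 min + 7 h 51 min + 8 h 20 min = 28 h 27 min.

28.45 hours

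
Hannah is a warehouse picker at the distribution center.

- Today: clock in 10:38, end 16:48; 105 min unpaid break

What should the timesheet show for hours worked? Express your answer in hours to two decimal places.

4.42 hours

Today: 10:38–16:48 = 6 h 10 min; less 105 min break → 4 h 25 min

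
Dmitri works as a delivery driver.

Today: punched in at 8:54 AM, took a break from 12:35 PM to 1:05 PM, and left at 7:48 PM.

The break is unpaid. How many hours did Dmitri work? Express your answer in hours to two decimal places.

10.40 hours

Today: 8:54 AM–7:48 PM = 10 h 54 min; less 30 min break → 10 h 24 min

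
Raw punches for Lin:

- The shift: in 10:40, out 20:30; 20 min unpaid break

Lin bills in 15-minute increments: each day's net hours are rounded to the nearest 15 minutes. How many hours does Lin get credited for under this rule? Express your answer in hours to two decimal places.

The shift: 10:40–20:30 = 9 h 50 min − 20 min = 9 h 30 min → rounds to 9 h 30 min

9.50 hours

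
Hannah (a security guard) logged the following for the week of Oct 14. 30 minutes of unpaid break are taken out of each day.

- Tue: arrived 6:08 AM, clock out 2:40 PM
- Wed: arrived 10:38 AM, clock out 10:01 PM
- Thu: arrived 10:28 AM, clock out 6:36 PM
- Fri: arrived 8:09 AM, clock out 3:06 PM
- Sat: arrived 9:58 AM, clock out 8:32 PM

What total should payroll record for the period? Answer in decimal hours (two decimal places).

Tue: 6:08 AM–2:40 PM = 8 h 32 min; less 30 min break → 8 h 2 min
Wed: 10:38 AM–10:01 PM = 11 h 23 min; less 30 min break → 10 h 53 min
Thu: 10:28 AM–6:36 PM = 8 h 8 min; less 30 min break → 7 h 38 min
Fri: 8:09 AM–3:06 PM = 6 h 57 min; less 30 min break → 6 h 27 min
Sat: 9:58 AM–8:32 PM = 10 h 34 min; less 30 min break → 10 h 4 min
Total: 8 h 2 min + 10 h 53 min + 7 h 38 min + 6 h 27 min + 10 h 4 min = 43 h 4 min.

43.07 hours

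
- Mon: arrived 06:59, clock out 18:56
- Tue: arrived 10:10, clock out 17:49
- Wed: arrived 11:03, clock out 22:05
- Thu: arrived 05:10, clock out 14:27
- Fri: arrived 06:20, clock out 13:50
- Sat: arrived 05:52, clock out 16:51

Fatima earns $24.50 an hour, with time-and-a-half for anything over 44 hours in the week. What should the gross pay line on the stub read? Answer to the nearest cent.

$1607.20

Mon: 06:59–18:56 = 11 h 57 min
Tue: 10:10–17:49 = 7 h 39 min
Wed: 11:03–22:05 = 11 h 2 min
Thu: 05:10–14:27 = 9 h 17 min
Fri: 06:20–13:50 = 7 h 30 min
Sat: 05:52–16:51 = 10 h 59 min
Total worked: 58 h 24 min = 3504 min.
Regular 44 h 0 min = 2640 min at $24.50/h; overtime 14 h 24 min = 864 min at $36.75/h.
Pay = (2640 × $24.50 + 864 × $36.75) ÷ 60 = $1607.20.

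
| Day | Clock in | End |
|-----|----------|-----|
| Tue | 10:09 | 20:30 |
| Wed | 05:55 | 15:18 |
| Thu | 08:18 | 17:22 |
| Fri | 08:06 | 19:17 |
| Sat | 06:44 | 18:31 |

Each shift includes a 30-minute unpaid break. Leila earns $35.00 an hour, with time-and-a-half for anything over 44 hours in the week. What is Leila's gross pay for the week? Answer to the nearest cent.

$1816.50

Tue: 10:09–20:30 = 10 h 21 min; less 30 min break → 9 h 51 min
Wed: 05:55–15:18 = 9 h 23 min; less 30 min break → 8 h 53 min
Thu: 08:18–17:22 = 9 h 4 min; less 30 min break → 8 h 34 min
Fri: 08:06–19:17 = 11 h 11 min; less 30 min break → 10 h 41 min
Sat: 06:44–18:31 = 11 h 47 min; less 30 min break → 11 h 17 min
Total worked: 49 h 16 min = 2956 min.
Regular 44 h 0 min = 2640 min at $35.00/h; overtime 5 h 16 min = 316 min at $52.50/h.
Pay = (2640 × $35.00 + 316 × $52.50) ÷ 60 = $1816.50.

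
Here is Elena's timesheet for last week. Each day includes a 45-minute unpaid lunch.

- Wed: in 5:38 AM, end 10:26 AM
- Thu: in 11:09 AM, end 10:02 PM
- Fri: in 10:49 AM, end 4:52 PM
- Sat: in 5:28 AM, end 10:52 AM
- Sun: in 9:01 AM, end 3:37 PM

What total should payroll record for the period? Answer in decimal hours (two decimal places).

29.98 hours

Wed: 5:38 AM–10:26 AM = 4 h 48 min; less 45 min break → 4 h 3 min
Thu: 11:09 AM–10:02 PM = 10 h 53 min; less 45 min break → 10 h 8 min
Fri: 10:49 AM–4:52 PM = 6 h 3 min; less 45 min break → 5 h 18 min
Sat: 5:28 AM–10:52 AM = 5 h 24 min; less 45 min break → 4 h 39 min
Sun: 9:01 AM–3:37 PM = 6 h 36 min; less 45 min break → 5 h 51 min
Total: 4 h 3 min + 10 h 8 min + 5 h 18 min + 4 h 39 min + 5 h 51 min = 29 h 59 min.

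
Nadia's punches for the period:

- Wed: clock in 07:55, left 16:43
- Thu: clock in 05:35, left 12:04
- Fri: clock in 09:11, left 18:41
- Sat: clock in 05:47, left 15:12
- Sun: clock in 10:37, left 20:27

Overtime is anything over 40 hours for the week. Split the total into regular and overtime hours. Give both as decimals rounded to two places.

Regular 40.00 hours, overtime 4.03 hours

Wed: 07:55–16:43 = 8 h 48 min
Thu: 05:35–12:04 = 6 h 29 min
Fri: 09:11–18:41 = 9 h 30 min
Sat: 05:47–15:12 = 9 h 25 min
Sun: 10:37–20:27 = 9 h 50 min
Total worked: 44 h 2 min = 44.03 h.
Threshold 40 h → overtime 4 h 2 min, regular 40 h 0 min.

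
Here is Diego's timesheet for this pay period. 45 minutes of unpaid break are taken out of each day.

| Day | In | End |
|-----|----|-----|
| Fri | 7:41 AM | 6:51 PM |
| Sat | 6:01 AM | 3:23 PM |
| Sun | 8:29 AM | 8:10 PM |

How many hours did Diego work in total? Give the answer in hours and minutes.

Fri: 7:41 AM–6:51 PM = 11 h 10 min; less 45 min break → 10 h 25 min
Sat: 6:01 AM–3:23 PM = 9 h 22 min; less 45 min break → 8 h 37 min
Sun: 8:29 AM–8:10 PM = 11 h 41 min; less 45 min break → 10 h 56 min
Total: 10 h 25 min + 8 h 37 min + 10 h 56 min = 29 h 58 min.

29 h 58 min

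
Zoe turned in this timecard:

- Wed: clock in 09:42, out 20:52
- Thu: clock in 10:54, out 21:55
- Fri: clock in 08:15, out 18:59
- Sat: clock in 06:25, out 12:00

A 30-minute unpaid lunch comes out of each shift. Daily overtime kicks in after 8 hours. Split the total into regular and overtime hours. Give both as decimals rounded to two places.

Regular 29.08 hours, overtime 7.42 hours

Wed: 09:42–20:52 = 11 h 10 min; less 30 min break → 10 h 40 min
Thu: 10:54–21:55 = 11 h 1 min; less 30 min break → 10 h 31 min
Fri: 08:15–18:59 = 10 h 44 min; less 30 min break → 10 h 14 min
Sat: 06:25–12:00 = 5 h 35 min; less 30 min break → 5 h 5 min
Wed reg 8 h 0 min / OT 2 h 40 min; Thu reg 8 h 0 min / OT 2 h 31 min; Fri reg 8 h 0 min / OT 2 h 14 min; Sat reg 5 h 5 min / OT 0 h 0 min.
Totals: regular 29 h 5 min, overtime 7 h 25 min.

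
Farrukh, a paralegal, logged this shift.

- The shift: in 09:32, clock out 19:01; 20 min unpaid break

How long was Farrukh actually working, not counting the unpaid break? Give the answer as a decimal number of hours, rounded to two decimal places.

The shift: 09:32–19:01 = 9 h 29 min; less 20 min break → 9 h 9 min

9.15 hours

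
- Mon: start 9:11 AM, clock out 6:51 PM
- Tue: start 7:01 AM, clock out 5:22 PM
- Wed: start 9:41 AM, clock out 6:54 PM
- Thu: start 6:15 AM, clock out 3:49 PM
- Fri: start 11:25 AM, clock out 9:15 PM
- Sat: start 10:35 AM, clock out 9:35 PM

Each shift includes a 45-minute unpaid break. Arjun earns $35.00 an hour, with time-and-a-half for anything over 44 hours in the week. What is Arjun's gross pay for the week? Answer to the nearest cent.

Mon: 9:11 AM–6:51 PM = 9 h 40 min; less 45 min break → 8 h 55 min
Tue: 7:01 AM–5:22 PM = 10 h 21 min; less 45 min break → 9 h 36 min
Wed: 9:41 AM–6:54 PM = 9 h 13 min; less 45 min break → 8 h 28 min
Thu: 6:15 AM–3:49 PM = 9 h 34 min; less 45 min break → 8 h 49 min
Fri: 11:25 AM–9:15 PM = 9 h 50 min; less 45 min break → 9 h 5 min
Sat: 10:35 AM–9:35 PM = 11 h 0 min; less 45 min break → 10 h 15 min
Total worked: 55 h 8 min = 3308 min.
Regular 44 h 0 min = 2640 min at $35.00/h; overtime 11 h 8 min = 668 min at $52.50/h.
Pay = (2640 × $35.00 + 668 × $52.50) ÷ 60 = $2124.50.

$2124.50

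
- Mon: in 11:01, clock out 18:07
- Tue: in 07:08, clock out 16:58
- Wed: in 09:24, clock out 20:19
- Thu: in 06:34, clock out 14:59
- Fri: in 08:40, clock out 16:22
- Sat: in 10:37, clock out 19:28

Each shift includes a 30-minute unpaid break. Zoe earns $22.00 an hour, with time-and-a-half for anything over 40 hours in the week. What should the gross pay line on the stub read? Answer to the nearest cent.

Mon: 11:01–18:07 = 7 h 6 min; less 30 min break → 6 h 36 min
Tue: 07:08–16:58 = 9 h 50 min; less 30 min break → 9 h 20 min
Wed: 09:24–20:19 = 10 h 55 min; less 30 min break → 10 h 25 min
Thu: 06:34–14:59 = 8 h 25 min; less 30 min break → 7 h 55 min
Fri: 08:40–16:22 = 7 h 42 min; less 30 min break → 7 h 12 min
Sat: 10:37–19:28 = 8 h 51 min; less 30 min break → 8 h 21 min
Total worked: 49 h 49 min = 2989 min.
Regular 40 h 0 min = 2400 min at $22.00/h; overtime 9 h 49 min = 589 min at $33.00/h.
Pay = (2400 × $22.00 + 589 × $33.00) ÷ 60 = $1203.95.

$1203.95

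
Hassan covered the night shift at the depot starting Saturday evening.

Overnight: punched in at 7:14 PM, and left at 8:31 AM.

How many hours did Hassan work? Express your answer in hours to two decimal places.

Overnight: 7:14 PM → midnight = 4 h 46 min; midnight → 8:31 AM = 8 h 31 min; span 13 h 17 min

13.28 hours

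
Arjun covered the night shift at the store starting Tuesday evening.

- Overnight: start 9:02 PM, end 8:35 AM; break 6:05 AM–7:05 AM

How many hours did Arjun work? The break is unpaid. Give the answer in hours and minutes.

Overnight: 9:02 PM → midnight = 2 h 58 min; midnight → 8:35 AM = 8 h 35 min; span 11 h 33 min; less 60 min break → 10 h 33 min

10 h 33 min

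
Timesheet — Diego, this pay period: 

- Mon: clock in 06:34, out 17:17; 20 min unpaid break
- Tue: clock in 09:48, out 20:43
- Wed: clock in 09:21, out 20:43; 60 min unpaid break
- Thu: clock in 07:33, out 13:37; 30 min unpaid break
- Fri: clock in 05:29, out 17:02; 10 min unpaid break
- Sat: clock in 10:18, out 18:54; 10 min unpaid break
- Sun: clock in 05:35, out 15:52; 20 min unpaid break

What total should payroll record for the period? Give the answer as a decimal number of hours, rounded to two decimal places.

67.00 hours

Mon: 06:34–17:17 = 10 h 43 min; less 20 min break → 10 h 23 min
Tue: 09:48–20:43 = 10 h 55 min
Wed: 09:21–20:43 = 11 h 22 min; less 60 min break → 10 h 22 min
Thu: 07:33–13:37 = 6 h 4 min; less 30 min break → 5 h 34 min
Fri: 05:29–17:02 = 11 h 33 min; less 10 min break → 11 h 23 min
Sat: 10:18–18:54 = 8 h 36 min; less 10 min break → 8 h 26 min
Sun: 05:35–15:52 = 10 h 17 min; less 20 min break → 9 h 57 min
Total: 10 h 23 min + 10 h 55 min + 10 h 22 min + 5 h 34 min + 11 h 23 min + 8 h 26 min + 9 h 57 min = 67 h 0 min.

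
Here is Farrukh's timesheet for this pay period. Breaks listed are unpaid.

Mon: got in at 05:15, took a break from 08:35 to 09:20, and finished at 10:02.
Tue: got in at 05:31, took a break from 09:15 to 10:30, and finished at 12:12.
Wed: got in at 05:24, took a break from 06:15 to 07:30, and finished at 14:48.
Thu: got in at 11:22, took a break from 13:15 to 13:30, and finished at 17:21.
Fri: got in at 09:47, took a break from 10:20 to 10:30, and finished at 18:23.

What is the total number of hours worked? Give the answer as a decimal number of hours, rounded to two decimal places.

31.78 hours

Mon: 05:15–10:02 = 4 h 47 min; less 45 min break → 4 h 2 min
Tue: 05:31–12:12 = 6 h 41 min; less 75 min break → 5 h 26 min
Wed: 05:24–14:48 = 9 h 24 min; less 75 min break → 8 h 9 min
Thu: 11:22–17:21 = 5 h 59 min; less 15 min break → 5 h 44 min
Fri: 09:47–18:23 = 8 h 36 min; less 10 min break → 8 h 26 min
Total: 4 h 2 min + 5 h 26 min + 8 h 9 min + 5 h 44 min + 8 h 26 min = 31 h 47 min.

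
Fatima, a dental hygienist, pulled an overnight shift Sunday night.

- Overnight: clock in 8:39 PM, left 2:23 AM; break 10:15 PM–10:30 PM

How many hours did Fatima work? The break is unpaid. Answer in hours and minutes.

Overnight: 8:39 PM → midnight = 3 h 21 min; midnight → 2:23 AM = 2 h 23 min; span 5 h 44 min; less 15 min break → 5 h 29 min

5 h 29 min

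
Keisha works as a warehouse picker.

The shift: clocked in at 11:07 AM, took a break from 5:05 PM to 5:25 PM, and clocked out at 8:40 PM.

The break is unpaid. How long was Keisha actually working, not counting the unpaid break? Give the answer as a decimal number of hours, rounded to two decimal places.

9.22 hours

The shift: 11:07 AM–8:40 PM = 9 h 33 min; less 20 min break → 9 h 13 min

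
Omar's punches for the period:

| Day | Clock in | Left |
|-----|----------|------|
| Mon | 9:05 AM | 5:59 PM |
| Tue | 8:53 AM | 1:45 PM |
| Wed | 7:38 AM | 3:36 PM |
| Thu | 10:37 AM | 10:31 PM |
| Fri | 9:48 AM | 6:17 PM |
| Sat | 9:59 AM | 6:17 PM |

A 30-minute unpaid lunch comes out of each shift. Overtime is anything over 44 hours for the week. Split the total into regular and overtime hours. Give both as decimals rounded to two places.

Mon: 9:05 AM–5:59 PM = 8 h 54 min; less 30 min break → 8 h 24 min
Tue: 8:53 AM–1:45 PM = 4 h 52 min; less 30 min break → 4 h 22 min
Wed: 7:38 AM–3:36 PM = 7 h 58 min; less 30 min break → 7 h 28 min
Thu: 10:37 AM–10:31 PM = 11 h 54 min; less 30 min break → 11 h 24 min
Fri: 9:48 AM–6:17 PM = 8 h 29 min; less 30 min break → 7 h 59 min
Sat: 9:59 AM–6:17 PM = 8 h 18 min; less 30 min break → 7 h 48 min
Total worked: 47 h 25 min = 47.42 h.
Threshold 44 h → overtime 3 h 25 min, regular 44 h 0 min.

Regular 44.00 hours, overtime 3.42 hours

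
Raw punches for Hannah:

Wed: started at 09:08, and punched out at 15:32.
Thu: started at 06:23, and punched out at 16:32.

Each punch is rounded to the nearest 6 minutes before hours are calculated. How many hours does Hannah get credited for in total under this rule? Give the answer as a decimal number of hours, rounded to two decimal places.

Wed: in 09:08→09:06, out 15:32→15:30; 6 h 24 min
Thu: in 06:23→06:24, out 16:32→16:30; 10 h 6 min
Total credited: 16 h 30 min.

16.50 hours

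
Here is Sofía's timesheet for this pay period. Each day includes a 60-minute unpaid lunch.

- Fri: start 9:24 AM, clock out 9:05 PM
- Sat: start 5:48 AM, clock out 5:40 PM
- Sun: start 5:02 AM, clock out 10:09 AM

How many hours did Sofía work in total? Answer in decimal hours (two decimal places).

Fri: 9:24 AM–9:05 PM = 11 h 41 min; less 60 min break → 10 h 41 min
Sat: 5:48 AM–5:40 PM = 11 h 52 min; less 60 min break → 10 h 52 min
Sun: 5:02 AM–10:09 AM = 5 h 7 min; less 60 min break → 4 h 7 min
Total: 10 h 41 min + 10 h 52 min + 4 h 7 min = 25 h 40 min.

25.67 hours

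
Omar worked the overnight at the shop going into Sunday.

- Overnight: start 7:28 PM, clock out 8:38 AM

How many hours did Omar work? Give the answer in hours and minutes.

Overnight: 7:28 PM → midnight = 4 h 32 min; midnight → 8:38 AM = 8 h 38 min; span 13 h 10 min

13 h 10 min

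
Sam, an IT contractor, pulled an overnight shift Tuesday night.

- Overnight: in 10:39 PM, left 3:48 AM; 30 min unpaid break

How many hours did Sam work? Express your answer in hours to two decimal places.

Overnight: 10:39 PM → midnight = 1 h 21 min; midnight → 3:48 AM = 3 h 48 min; span 5 h 9 min; less 30 min break → 4 h 39 min

4.65 hours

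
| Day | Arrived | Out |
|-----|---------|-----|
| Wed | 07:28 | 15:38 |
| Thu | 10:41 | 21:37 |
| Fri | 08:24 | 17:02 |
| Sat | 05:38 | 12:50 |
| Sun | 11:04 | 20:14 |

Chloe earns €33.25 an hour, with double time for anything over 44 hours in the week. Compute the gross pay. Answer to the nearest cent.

€1469.65

Wed: 07:28–15:38 = 8 h 10 min
Thu: 10:41–21:37 = 10 h 56 min
Fri: 08:24–17:02 = 8 h 38 min
Sat: 05:38–12:50 = 7 h 12 min
Sun: 11:04–20:14 = 9 h 10 min
Total worked: 44 h 6 min = 2646 min.
Regular 44 h 0 min = 2640 min at €33.25/h; overtime 0 h 6 min = 6 min at €66.50/h.
Pay = (2640 × €33.25 + 6 × €66.50) ÷ 60 = €1469.65.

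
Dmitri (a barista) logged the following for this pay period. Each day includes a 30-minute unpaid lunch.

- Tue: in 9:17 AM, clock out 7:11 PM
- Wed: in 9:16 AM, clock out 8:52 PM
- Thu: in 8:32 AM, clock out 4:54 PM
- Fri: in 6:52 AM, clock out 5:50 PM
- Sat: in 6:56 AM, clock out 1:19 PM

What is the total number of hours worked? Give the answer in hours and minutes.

44 h 43 min

Tue: 9:17 AM–7:11 PM = 9 h 54 min; less 30 min break → 9 h 24 min
Wed: 9:16 AM–8:52 PM = 11 h 36 min; less 30 min break → 11 h 6 min
Thu: 8:32 AM–4:54 PM = 8 h 22 min; less 30 min break → 7 h 52 min
Fri: 6:52 AM–5:50 PM = 10 h 58 min; less 30 min break → 10 h 28 min
Sat: 6:56 AM–1:19 PM = 6 h 23 min; less 30 min break → 5 h 53 min
Total: 9 h 24 min + 11 h 6 min + 7 h 52 min + 10 h 28 min + 5 h 53 min = 44 h 43 min.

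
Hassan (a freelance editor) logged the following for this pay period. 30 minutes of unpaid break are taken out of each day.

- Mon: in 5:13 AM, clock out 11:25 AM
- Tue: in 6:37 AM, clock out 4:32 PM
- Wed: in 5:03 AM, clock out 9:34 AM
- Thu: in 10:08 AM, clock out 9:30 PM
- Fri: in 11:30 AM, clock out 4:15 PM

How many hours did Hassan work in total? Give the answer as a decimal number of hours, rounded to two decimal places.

34.25 hours

Mon: 5:13 AM–11:25 AM = 6 h 12 min; less 30 min break → 5 h 42 min
Tue: 6:37 AM–4:32 PM = 9 h 55 min; less 30 min break → 9 h 25 min
Wed: 5:03 AM–9:34 AM = 4 h 31 min; less 30 min break → 4 h 1 min
Thu: 10:08 AM–9:30 PM = 11 h 22 min; less 30 min break → 10 h 52 min
Fri: 11:30 AM–4:15 PM = 4 h 45 min; less 30 min break → 4 h 15 min
Total: 5 h 42 min + 9 h 25 min + 4 h 1 min + 10 h 52 min + 4 h 15 min = 34 h 15 min.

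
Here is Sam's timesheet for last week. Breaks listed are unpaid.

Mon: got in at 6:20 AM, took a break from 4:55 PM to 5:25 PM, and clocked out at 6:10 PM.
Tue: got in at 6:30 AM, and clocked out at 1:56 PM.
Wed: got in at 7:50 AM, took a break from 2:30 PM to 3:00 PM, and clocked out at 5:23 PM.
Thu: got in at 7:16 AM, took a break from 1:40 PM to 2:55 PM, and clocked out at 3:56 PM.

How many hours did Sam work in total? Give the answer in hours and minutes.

Mon: 6:20 AM–6:10 PM = 11 h 50 min; less 30 min break → 11 h 20 min
Tue: 6:30 AM–1:56 PM = 7 h 26 min
Wed: 7:50 AM–5:23 PM = 9 h 33 min; less 30 min break → 9 h 3 min
Thu: 7:16 AM–3:56 PM = 8 h 40 min; less 75 min break → 7 h 25 min
Total: 11 h 20 min + 7 h 26 min + 9 h 3 min + 7 h 25 min = 35 h 14 min.

35 h 14 min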